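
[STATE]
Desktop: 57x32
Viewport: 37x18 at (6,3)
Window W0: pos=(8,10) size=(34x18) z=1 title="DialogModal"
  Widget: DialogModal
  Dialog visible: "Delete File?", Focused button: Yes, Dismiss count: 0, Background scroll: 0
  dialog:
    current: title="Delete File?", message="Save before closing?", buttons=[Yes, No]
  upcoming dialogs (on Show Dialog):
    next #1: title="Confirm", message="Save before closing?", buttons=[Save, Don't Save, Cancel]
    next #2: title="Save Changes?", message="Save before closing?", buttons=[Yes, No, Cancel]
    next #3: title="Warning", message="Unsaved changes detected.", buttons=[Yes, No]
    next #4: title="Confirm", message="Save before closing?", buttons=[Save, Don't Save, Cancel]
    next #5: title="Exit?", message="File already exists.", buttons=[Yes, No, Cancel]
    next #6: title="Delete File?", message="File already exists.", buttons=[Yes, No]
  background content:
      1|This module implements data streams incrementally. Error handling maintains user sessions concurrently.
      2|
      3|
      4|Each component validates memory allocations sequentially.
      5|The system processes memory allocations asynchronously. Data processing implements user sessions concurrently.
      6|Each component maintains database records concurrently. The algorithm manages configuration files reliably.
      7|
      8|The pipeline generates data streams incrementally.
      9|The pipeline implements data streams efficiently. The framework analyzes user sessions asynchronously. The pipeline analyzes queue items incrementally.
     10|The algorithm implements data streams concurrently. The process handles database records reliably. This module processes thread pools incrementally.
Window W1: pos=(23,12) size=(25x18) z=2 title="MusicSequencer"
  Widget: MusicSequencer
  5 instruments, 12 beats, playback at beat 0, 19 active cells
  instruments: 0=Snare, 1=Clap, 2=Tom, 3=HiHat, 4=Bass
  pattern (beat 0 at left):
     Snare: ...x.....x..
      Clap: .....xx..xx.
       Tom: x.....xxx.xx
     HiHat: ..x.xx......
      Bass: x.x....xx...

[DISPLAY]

                                     
                                     
                                     
                                     
                                     
                                     
                                     
  ┏━━━━━━━━━━━━━━━━━━━━━━━━━━━━━━━━┓ 
  ┃ DialogModal                    ┃ 
  ┠──────────────┏━━━━━━━━━━━━━━━━━━━
  ┃This module im┃ MusicSequencer    
  ┃              ┠───────────────────
  ┃              ┃      ▼12345678901 
  ┃Each component┃ Snare···█·····█·· 
  ┃The ┌─────────┃  Clap·····██··██· 
  ┃Each│     Dele┃   Tom█·····███·██ 
  ┃    │ Save bef┃ HiHat··█·██······ 
  ┃The │      [Ye┃  Bass█·█····██··· 


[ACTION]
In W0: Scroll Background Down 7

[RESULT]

                                     
                                     
                                     
                                     
                                     
                                     
                                     
  ┏━━━━━━━━━━━━━━━━━━━━━━━━━━━━━━━━┓ 
  ┃ DialogModal                    ┃ 
  ┠──────────────┏━━━━━━━━━━━━━━━━━━━
  ┃The pipeline g┃ MusicSequencer    
  ┃The pipeline i┠───────────────────
  ┃The algorithm ┃      ▼12345678901 
  ┃              ┃ Snare···█·····█·· 
  ┃    ┌─────────┃  Clap·····██··██· 
  ┃    │     Dele┃   Tom█·····███·██ 
  ┃    │ Save bef┃ HiHat··█·██······ 
  ┃    │      [Ye┃  Bass█·█····██··· 


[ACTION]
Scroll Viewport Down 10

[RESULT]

  ┃The pipeline g┃ MusicSequencer    
  ┃The pipeline i┠───────────────────
  ┃The algorithm ┃      ▼12345678901 
  ┃              ┃ Snare···█·····█·· 
  ┃    ┌─────────┃  Clap·····██··██· 
  ┃    │     Dele┃   Tom█·····███·██ 
  ┃    │ Save bef┃ HiHat··█·██······ 
  ┃    │      [Ye┃  Bass█·█····██··· 
  ┃    └─────────┃                   
  ┃              ┃                   
  ┃              ┃                   
  ┃              ┃                   
  ┃              ┃                   
  ┃              ┃                   
  ┗━━━━━━━━━━━━━━┃                   
                 ┃                   
                 ┗━━━━━━━━━━━━━━━━━━━
                                     


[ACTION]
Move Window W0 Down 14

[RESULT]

                 ┃ MusicSequencer    
  ┏━━━━━━━━━━━━━━┠───────────────────
  ┃ DialogModal  ┃      ▼12345678901 
  ┠──────────────┃ Snare···█·····█·· 
  ┃The pipeline g┃  Clap·····██··██· 
  ┃The pipeline i┃   Tom█·····███·██ 
  ┃The algorithm ┃ HiHat··█·██······ 
  ┃              ┃  Bass█·█····██··· 
  ┃    ┌─────────┃                   
  ┃    │     Dele┃                   
  ┃    │ Save bef┃                   
  ┃    │      [Ye┃                   
  ┃    └─────────┃                   
  ┃              ┃                   
  ┃              ┃                   
  ┃              ┃                   
  ┃              ┗━━━━━━━━━━━━━━━━━━━
  ┃                                ┃ 


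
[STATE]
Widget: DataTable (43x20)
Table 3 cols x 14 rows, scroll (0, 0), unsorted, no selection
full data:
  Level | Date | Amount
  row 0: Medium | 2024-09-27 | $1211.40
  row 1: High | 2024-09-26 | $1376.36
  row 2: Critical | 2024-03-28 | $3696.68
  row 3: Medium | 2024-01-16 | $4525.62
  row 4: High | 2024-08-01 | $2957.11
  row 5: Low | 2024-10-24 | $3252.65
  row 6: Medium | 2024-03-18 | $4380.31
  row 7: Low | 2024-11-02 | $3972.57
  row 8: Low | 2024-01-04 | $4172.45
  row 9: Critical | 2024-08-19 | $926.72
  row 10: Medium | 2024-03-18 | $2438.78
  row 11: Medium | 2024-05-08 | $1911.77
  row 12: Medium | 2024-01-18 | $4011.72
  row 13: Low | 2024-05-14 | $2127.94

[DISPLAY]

Level   │Date      │Amount                 
────────┼──────────┼────────               
Medium  │2024-09-27│$1211.40               
High    │2024-09-26│$1376.36               
Critical│2024-03-28│$3696.68               
Medium  │2024-01-16│$4525.62               
High    │2024-08-01│$2957.11               
Low     │2024-10-24│$3252.65               
Medium  │2024-03-18│$4380.31               
Low     │2024-11-02│$3972.57               
Low     │2024-01-04│$4172.45               
Critical│2024-08-19│$926.72                
Medium  │2024-03-18│$2438.78               
Medium  │2024-05-08│$1911.77               
Medium  │2024-01-18│$4011.72               
Low     │2024-05-14│$2127.94               
                                           
                                           
                                           
                                           


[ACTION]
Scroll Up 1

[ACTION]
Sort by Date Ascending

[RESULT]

Level   │Date     ▲│Amount                 
────────┼──────────┼────────               
Low     │2024-01-04│$4172.45               
Medium  │2024-01-16│$4525.62               
Medium  │2024-01-18│$4011.72               
Medium  │2024-03-18│$4380.31               
Medium  │2024-03-18│$2438.78               
Critical│2024-03-28│$3696.68               
Medium  │2024-05-08│$1911.77               
Low     │2024-05-14│$2127.94               
High    │2024-08-01│$2957.11               
Critical│2024-08-19│$926.72                
High    │2024-09-26│$1376.36               
Medium  │2024-09-27│$1211.40               
Low     │2024-10-24│$3252.65               
Low     │2024-11-02│$3972.57               
                                           
                                           
                                           
                                           


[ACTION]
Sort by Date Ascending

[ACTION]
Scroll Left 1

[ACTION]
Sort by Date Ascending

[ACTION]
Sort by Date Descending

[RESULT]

Level   │Date     ▼│Amount                 
────────┼──────────┼────────               
Low     │2024-11-02│$3972.57               
Low     │2024-10-24│$3252.65               
Medium  │2024-09-27│$1211.40               
High    │2024-09-26│$1376.36               
Critical│2024-08-19│$926.72                
High    │2024-08-01│$2957.11               
Low     │2024-05-14│$2127.94               
Medium  │2024-05-08│$1911.77               
Critical│2024-03-28│$3696.68               
Medium  │2024-03-18│$4380.31               
Medium  │2024-03-18│$2438.78               
Medium  │2024-01-18│$4011.72               
Medium  │2024-01-16│$4525.62               
Low     │2024-01-04│$4172.45               
                                           
                                           
                                           
                                           


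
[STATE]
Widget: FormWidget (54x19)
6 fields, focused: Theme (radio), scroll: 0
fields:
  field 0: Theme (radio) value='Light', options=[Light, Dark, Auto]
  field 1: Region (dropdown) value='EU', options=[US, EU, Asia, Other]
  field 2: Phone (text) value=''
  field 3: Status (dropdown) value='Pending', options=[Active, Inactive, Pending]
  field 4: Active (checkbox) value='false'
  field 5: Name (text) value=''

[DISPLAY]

> Theme:      (●) Light  ( ) Dark  ( ) Auto           
  Region:     [EU                                   ▼]
  Phone:      [                                      ]
  Status:     [Pending                              ▼]
  Active:     [ ]                                     
  Name:       [                                      ]
                                                      
                                                      
                                                      
                                                      
                                                      
                                                      
                                                      
                                                      
                                                      
                                                      
                                                      
                                                      
                                                      


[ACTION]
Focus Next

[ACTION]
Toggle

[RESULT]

  Theme:      (●) Light  ( ) Dark  ( ) Auto           
> Region:     [EU                                   ▼]
  Phone:      [                                      ]
  Status:     [Pending                              ▼]
  Active:     [ ]                                     
  Name:       [                                      ]
                                                      
                                                      
                                                      
                                                      
                                                      
                                                      
                                                      
                                                      
                                                      
                                                      
                                                      
                                                      
                                                      


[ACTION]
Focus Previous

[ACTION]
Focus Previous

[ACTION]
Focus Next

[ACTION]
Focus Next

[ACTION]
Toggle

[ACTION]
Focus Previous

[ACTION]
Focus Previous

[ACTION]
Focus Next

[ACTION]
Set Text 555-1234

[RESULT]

> Theme:      (●) Light  ( ) Dark  ( ) Auto           
  Region:     [EU                                   ▼]
  Phone:      [                                      ]
  Status:     [Pending                              ▼]
  Active:     [ ]                                     
  Name:       [                                      ]
                                                      
                                                      
                                                      
                                                      
                                                      
                                                      
                                                      
                                                      
                                                      
                                                      
                                                      
                                                      
                                                      


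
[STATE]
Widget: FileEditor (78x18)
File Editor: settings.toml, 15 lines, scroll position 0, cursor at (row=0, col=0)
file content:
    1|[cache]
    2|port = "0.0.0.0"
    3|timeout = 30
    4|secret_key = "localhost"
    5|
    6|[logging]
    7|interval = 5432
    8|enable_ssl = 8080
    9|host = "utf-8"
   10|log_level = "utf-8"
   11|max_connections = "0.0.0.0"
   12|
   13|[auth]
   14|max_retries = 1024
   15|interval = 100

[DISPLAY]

█cache]                                                                      ▲
port = "0.0.0.0"                                                             █
timeout = 30                                                                 ░
secret_key = "localhost"                                                     ░
                                                                             ░
[logging]                                                                    ░
interval = 5432                                                              ░
enable_ssl = 8080                                                            ░
host = "utf-8"                                                               ░
log_level = "utf-8"                                                          ░
max_connections = "0.0.0.0"                                                  ░
                                                                             ░
[auth]                                                                       ░
max_retries = 1024                                                           ░
interval = 100                                                               ░
                                                                             ░
                                                                             ░
                                                                             ▼


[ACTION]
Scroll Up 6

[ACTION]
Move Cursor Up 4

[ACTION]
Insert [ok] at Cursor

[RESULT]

ok█cache]                                                                    ▲
port = "0.0.0.0"                                                             █
timeout = 30                                                                 ░
secret_key = "localhost"                                                     ░
                                                                             ░
[logging]                                                                    ░
interval = 5432                                                              ░
enable_ssl = 8080                                                            ░
host = "utf-8"                                                               ░
log_level = "utf-8"                                                          ░
max_connections = "0.0.0.0"                                                  ░
                                                                             ░
[auth]                                                                       ░
max_retries = 1024                                                           ░
interval = 100                                                               ░
                                                                             ░
                                                                             ░
                                                                             ▼


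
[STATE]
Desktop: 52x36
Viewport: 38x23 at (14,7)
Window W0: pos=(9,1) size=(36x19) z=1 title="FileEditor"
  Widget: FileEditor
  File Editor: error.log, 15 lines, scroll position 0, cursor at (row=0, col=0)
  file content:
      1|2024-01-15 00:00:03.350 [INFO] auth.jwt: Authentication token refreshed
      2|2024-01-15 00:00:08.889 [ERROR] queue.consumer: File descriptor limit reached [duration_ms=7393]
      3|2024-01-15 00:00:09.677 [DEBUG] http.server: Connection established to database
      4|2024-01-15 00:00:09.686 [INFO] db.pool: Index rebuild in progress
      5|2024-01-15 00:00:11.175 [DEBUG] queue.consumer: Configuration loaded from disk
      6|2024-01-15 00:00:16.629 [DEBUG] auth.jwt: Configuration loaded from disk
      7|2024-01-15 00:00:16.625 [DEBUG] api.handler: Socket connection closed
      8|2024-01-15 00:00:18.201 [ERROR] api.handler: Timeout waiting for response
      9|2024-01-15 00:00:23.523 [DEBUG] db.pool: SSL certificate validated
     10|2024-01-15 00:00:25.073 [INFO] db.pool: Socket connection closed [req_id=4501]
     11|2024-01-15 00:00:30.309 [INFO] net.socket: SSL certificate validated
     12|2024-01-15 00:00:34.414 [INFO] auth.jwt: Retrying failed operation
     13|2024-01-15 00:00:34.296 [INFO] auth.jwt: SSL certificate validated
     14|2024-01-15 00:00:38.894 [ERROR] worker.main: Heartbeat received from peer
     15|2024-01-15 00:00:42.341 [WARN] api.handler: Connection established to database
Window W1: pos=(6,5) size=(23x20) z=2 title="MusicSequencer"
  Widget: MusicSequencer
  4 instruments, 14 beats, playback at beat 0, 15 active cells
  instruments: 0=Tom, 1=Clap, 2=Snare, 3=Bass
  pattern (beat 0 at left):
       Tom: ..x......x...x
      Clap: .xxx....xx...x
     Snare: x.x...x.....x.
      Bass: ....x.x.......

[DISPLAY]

──────────────┨.686 [INFO] db░┃       
1234567890123 ┃.175 [DEBUG] q░┃       
·█······█···█ ┃.629 [DEBUG] a░┃       
███····██···█ ┃.625 [DEBUG] a░┃       
·█···█·····█· ┃.201 [ERROR] a░┃       
···█·█······· ┃.523 [DEBUG] d░┃       
              ┃.073 [INFO] db░┃       
              ┃.309 [INFO] ne░┃       
              ┃.414 [INFO] au░┃       
              ┃.296 [INFO] au░┃       
              ┃.894 [ERROR] w░┃       
              ┃.341 [WARN] ap▼┃       
              ┃━━━━━━━━━━━━━━━┛       
              ┃                       
              ┃                       
              ┃                       
              ┃                       
━━━━━━━━━━━━━━┛                       
                                      
                                      
                                      
                                      
                                      


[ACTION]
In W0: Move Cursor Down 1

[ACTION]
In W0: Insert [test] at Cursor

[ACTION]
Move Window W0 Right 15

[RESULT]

──────────────┨0:00:09.686 [INFO] db░┃
1234567890123 ┃0:00:11.175 [DEBUG] q░┃
·█······█···█ ┃0:00:16.629 [DEBUG] a░┃
███····██···█ ┃0:00:16.625 [DEBUG] a░┃
·█···█·····█· ┃0:00:18.201 [ERROR] a░┃
···█·█······· ┃0:00:23.523 [DEBUG] d░┃
              ┃0:00:25.073 [INFO] db░┃
              ┃0:00:30.309 [INFO] ne░┃
              ┃0:00:34.414 [INFO] au░┃
              ┃0:00:34.296 [INFO] au░┃
              ┃0:00:38.894 [ERROR] w░┃
              ┃0:00:42.341 [WARN] ap▼┃
              ┃━━━━━━━━━━━━━━━━━━━━━━┛
              ┃                       
              ┃                       
              ┃                       
              ┃                       
━━━━━━━━━━━━━━┛                       
                                      
                                      
                                      
                                      
                                      


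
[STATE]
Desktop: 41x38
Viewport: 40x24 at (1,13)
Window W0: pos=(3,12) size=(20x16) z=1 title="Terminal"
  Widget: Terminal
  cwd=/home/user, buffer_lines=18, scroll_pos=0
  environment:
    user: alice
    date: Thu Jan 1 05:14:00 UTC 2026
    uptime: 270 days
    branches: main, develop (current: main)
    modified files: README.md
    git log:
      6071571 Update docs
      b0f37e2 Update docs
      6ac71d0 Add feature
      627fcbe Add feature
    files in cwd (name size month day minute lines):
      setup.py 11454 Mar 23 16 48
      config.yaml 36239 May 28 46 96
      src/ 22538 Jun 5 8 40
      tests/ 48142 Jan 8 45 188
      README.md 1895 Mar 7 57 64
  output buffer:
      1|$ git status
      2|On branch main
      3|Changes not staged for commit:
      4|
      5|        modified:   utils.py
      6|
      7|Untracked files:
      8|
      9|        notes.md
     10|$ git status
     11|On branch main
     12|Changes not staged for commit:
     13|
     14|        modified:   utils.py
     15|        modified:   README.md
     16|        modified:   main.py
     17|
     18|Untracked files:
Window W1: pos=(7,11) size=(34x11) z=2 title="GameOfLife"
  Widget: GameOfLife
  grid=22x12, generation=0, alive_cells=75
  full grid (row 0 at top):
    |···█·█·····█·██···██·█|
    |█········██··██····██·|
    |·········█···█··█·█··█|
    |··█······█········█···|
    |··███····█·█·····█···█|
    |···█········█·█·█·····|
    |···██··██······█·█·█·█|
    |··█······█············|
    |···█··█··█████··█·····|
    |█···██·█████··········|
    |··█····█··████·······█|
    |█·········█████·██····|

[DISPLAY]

  ┃ Te┠────────────────────────────────┨
  ┠───┃Gen: 0                          ┃
  ┃$ g┃··█······█········█···          ┃
  ┃On ┃··███····█·█·····█···█          ┃
  ┃Cha┃···█········█·█·█·····          ┃
  ┃   ┃···██··██······█·█·█·█          ┃
  ┃   ┃··█······█············          ┃
  ┃   ┃···█··█··█████··█·····          ┃
  ┃Unt┗━━━━━━━━━━━━━━━━━━━━━━━━━━━━━━━━┛
  ┃                  ┃                  
  ┃        notes.md  ┃                  
  ┃$ git status      ┃                  
  ┃On branch main    ┃                  
  ┃Changes not staged┃                  
  ┗━━━━━━━━━━━━━━━━━━┛                  
                                        
                                        
                                        
                                        
                                        
                                        
                                        
                                        
                                        


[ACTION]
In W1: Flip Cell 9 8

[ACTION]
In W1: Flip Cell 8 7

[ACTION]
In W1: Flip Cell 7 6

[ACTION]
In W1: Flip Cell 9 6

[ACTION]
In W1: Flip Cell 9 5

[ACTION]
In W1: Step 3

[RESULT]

  ┃ Te┠────────────────────────────────┨
  ┠───┃Gen: 3                          ┃
  ┃$ g┃·········█··········█·          ┃
  ┃On ┃··███··············█··          ┃
  ┃Cha┃··█·███···············          ┃
  ┃   ┃·██·█·····█····██·····          ┃
  ┃   ┃·██·█····████·········          ┃
  ┃   ┃·██·█···█··██·········          ┃
  ┃Unt┗━━━━━━━━━━━━━━━━━━━━━━━━━━━━━━━━┛
  ┃                  ┃                  
  ┃        notes.md  ┃                  
  ┃$ git status      ┃                  
  ┃On branch main    ┃                  
  ┃Changes not staged┃                  
  ┗━━━━━━━━━━━━━━━━━━┛                  
                                        
                                        
                                        
                                        
                                        
                                        
                                        
                                        
                                        


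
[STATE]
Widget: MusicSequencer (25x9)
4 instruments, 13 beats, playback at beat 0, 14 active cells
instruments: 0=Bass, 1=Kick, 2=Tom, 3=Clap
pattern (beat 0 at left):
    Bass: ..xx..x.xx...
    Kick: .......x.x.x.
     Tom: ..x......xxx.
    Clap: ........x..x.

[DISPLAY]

     ▼123456789012       
 Bass··██··█·██···       
 Kick·······█·█·█·       
  Tom··█······███·       
 Clap········█··█·       
                         
                         
                         
                         


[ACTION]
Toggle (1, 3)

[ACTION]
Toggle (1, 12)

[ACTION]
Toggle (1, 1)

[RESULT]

     ▼123456789012       
 Bass··██··█·██···       
 Kick·█·█···█·█·██       
  Tom··█······███·       
 Clap········█··█·       
                         
                         
                         
                         


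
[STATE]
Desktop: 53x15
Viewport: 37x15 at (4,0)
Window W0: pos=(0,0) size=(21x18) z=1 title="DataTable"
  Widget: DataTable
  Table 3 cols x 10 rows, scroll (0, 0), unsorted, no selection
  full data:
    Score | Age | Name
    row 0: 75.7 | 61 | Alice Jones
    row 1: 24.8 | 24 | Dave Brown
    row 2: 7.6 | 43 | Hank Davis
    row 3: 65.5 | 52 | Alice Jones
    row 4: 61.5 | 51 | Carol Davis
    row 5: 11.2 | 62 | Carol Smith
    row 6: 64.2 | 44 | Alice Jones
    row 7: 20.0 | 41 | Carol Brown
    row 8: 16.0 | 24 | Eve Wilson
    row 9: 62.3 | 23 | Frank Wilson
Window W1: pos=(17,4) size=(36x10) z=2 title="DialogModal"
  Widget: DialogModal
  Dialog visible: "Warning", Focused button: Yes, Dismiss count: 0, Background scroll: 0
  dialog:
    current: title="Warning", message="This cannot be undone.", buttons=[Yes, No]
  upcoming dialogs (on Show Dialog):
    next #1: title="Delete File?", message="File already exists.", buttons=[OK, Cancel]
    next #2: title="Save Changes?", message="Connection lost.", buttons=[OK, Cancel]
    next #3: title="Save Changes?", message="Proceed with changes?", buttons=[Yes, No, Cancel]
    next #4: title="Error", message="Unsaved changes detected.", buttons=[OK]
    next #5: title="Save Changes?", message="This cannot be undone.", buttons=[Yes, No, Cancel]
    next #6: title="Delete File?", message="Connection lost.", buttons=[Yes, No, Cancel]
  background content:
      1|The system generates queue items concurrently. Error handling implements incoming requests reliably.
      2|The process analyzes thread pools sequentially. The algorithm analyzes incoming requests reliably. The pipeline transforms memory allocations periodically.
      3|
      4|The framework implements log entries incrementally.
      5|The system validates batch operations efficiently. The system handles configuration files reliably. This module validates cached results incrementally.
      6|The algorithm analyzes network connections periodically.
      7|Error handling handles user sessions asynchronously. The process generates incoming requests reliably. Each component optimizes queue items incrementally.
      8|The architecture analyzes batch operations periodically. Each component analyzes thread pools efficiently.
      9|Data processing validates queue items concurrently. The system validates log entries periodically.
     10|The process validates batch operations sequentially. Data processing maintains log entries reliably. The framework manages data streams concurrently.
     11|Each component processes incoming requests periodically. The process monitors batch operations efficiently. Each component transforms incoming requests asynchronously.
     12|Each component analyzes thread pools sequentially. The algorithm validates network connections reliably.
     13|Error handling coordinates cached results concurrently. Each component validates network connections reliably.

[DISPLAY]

━━━━━━━━━━━━━━━━┓                    
taTable         ┃                    
────────────────┨                    
re│Age│Name     ┃                    
──┼───┼──────┏━━━━━━━━━━━━━━━━━━━━━━━
7 │61 │Alice ┃ DialogModal           
8 │24 │Dave B┠───────────────────────
  │43 │Hank D┃The ┌──────────────────
5 │52 │Alice ┃The │        Warning   
5 │51 │Carol ┃    │ This cannot be un
2 │62 │Carol ┃The │       [Yes]  No  
2 │44 │Alice ┃The └──────────────────
0 │41 │Carol ┃The algorithm analyzes 
0 │24 │Eve Wi┗━━━━━━━━━━━━━━━━━━━━━━━
3 │23 │Frank Wil┃                    


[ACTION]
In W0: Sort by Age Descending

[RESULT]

━━━━━━━━━━━━━━━━┓                    
taTable         ┃                    
────────────────┨                    
re│Ag▼│Name     ┃                    
──┼───┼──────┏━━━━━━━━━━━━━━━━━━━━━━━
2 │62 │Carol ┃ DialogModal           
7 │61 │Alice ┠───────────────────────
5 │52 │Alice ┃The ┌──────────────────
5 │51 │Carol ┃The │        Warning   
2 │44 │Alice ┃    │ This cannot be un
  │43 │Hank D┃The │       [Yes]  No  
0 │41 │Carol ┃The └──────────────────
8 │24 │Dave B┃The algorithm analyzes 
0 │24 │Eve Wi┗━━━━━━━━━━━━━━━━━━━━━━━
3 │23 │Frank Wil┃                    


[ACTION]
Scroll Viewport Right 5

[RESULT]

━━━━━━━━━━━┓                         
le         ┃                         
───────────┨                         
▼│Name     ┃                         
─┼──────┏━━━━━━━━━━━━━━━━━━━━━━━━━━━━
 │Carol ┃ DialogModal                
 │Alice ┠────────────────────────────
 │Alice ┃The ┌───────────────────────
 │Carol ┃The │        Warning        
 │Alice ┃    │ This cannot be undone.
 │Hank D┃The │       [Yes]  No       
 │Carol ┃The └───────────────────────
 │Dave B┃The algorithm analyzes netwo
 │Eve Wi┗━━━━━━━━━━━━━━━━━━━━━━━━━━━━
 │Frank Wil┃                         


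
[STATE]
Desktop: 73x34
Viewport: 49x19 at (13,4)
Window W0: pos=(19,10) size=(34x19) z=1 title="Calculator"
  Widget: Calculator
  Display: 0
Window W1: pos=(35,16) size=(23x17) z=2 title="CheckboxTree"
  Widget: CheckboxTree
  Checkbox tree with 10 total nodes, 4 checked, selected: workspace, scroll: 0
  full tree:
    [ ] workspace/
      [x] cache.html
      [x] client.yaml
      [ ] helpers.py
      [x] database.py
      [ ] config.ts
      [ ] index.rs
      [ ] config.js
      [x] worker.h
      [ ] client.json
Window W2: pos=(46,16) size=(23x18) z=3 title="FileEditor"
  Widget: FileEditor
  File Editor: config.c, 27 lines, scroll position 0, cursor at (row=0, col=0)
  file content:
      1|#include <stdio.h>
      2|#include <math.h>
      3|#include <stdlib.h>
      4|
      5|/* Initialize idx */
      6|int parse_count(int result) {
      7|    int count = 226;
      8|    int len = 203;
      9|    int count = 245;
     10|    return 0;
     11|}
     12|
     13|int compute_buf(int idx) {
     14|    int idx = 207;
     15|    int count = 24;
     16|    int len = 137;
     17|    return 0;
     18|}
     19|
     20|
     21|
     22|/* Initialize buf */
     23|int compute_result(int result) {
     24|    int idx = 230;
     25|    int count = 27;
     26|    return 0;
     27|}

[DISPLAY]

                                                 
                                                 
                                                 
                                                 
                                                 
                                                 
      ┏━━━━━━━━━━━━━━━━━━━━━━━━━━━━━━━━┓         
      ┃ Calculator                     ┃         
      ┠────────────────────────────────┨         
      ┃                               0┃         
      ┃┌───┬───┬───┬───┐               ┃         
      ┃│ 7 │ 8 │ 9 │ ÷ │               ┃         
      ┃├───┼───┼───┼──┏━━━━━━━━━━┏━━━━━━━━━━━━━━━
      ┃│ 4 │ 5 │ 6 │ ×┃ CheckboxT┃ FileEditor    
      ┃├───┼───┼───┼──┠──────────┠───────────────
      ┃│ 1 │ 2 │ 3 │ -┃>[-] works┃█include <stdio
      ┃├───┼───┼───┼──┃   [x] cac┃#include <math.
      ┃│ 0 │ . │ = │ +┃   [x] cli┃#include <stdli
      ┃├───┼───┼───┼──┃   [ ] hel┃               


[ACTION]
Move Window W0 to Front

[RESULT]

                                                 
                                                 
                                                 
                                                 
                                                 
                                                 
      ┏━━━━━━━━━━━━━━━━━━━━━━━━━━━━━━━━┓         
      ┃ Calculator                     ┃         
      ┠────────────────────────────────┨         
      ┃                               0┃         
      ┃┌───┬───┬───┬───┐               ┃         
      ┃│ 7 │ 8 │ 9 │ ÷ │               ┃         
      ┃├───┼───┼───┼───┤               ┃━━━━━━━━━
      ┃│ 4 │ 5 │ 6 │ × │               ┃ditor    
      ┃├───┼───┼───┼───┤               ┃─────────
      ┃│ 1 │ 2 │ 3 │ - │               ┃de <stdio
      ┃├───┼───┼───┼───┤               ┃de <math.
      ┃│ 0 │ . │ = │ + │               ┃de <stdli
      ┃├───┼───┼───┼───┤               ┃         


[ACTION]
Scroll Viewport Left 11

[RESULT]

                                                 
                                                 
                                                 
                                                 
                                                 
                                                 
                 ┏━━━━━━━━━━━━━━━━━━━━━━━━━━━━━━━
                 ┃ Calculator                    
                 ┠───────────────────────────────
                 ┃                               
                 ┃┌───┬───┬───┬───┐              
                 ┃│ 7 │ 8 │ 9 │ ÷ │              
                 ┃├───┼───┼───┼───┤              
                 ┃│ 4 │ 5 │ 6 │ × │              
                 ┃├───┼───┼───┼───┤              
                 ┃│ 1 │ 2 │ 3 │ - │              
                 ┃├───┼───┼───┼───┤              
                 ┃│ 0 │ . │ = │ + │              
                 ┃├───┼───┼───┼───┤              


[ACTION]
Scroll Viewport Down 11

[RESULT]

                 ┃│ 7 │ 8 │ 9 │ ÷ │              
                 ┃├───┼───┼───┼───┤              
                 ┃│ 4 │ 5 │ 6 │ × │              
                 ┃├───┼───┼───┼───┤              
                 ┃│ 1 │ 2 │ 3 │ - │              
                 ┃├───┼───┼───┼───┤              
                 ┃│ 0 │ . │ = │ + │              
                 ┃├───┼───┼───┼───┤              
                 ┃│ C │ MC│ MR│ M+│              
                 ┃└───┴───┴───┴───┘              
                 ┃                               
                 ┃                               
                 ┃                               
                 ┗━━━━━━━━━━━━━━━━━━━━━━━━━━━━━━━
                                 ┃          ┃}   
                                 ┃          ┃    
                                 ┃          ┃int 
                                 ┗━━━━━━━━━━┃    
                                            ┗━━━━


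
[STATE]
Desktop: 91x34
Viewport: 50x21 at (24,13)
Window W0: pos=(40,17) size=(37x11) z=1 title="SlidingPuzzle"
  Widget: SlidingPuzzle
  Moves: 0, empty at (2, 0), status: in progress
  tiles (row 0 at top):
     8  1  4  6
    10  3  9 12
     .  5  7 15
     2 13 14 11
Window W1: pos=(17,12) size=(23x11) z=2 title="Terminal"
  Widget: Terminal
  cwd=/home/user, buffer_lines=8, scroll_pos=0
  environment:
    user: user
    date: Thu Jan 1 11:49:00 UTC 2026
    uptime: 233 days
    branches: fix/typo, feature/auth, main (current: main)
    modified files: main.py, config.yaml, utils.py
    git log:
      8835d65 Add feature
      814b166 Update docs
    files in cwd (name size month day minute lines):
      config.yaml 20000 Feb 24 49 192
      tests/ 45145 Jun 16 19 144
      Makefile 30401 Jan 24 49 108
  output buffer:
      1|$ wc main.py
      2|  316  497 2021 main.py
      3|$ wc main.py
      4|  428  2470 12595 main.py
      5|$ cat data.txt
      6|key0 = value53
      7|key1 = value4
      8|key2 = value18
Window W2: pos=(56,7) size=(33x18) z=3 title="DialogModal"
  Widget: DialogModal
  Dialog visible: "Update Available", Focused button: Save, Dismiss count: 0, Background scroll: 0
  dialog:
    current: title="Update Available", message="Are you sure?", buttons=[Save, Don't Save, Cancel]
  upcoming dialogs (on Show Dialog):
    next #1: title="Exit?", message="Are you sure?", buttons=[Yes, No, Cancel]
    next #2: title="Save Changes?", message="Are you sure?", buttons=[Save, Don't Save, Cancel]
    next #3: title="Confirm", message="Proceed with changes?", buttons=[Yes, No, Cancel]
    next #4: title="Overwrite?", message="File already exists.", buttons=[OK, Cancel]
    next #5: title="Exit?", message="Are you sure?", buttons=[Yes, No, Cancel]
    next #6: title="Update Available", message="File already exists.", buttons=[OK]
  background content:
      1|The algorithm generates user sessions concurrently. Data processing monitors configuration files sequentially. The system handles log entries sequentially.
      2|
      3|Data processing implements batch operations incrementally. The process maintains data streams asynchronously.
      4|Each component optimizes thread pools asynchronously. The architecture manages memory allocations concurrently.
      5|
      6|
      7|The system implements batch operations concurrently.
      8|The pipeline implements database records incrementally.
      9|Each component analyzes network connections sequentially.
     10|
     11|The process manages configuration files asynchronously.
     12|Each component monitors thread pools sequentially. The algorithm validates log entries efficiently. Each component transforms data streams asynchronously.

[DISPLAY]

nal            ┃                ┃Each component op
───────────────┨                ┃  ┌──────────────
ain.py         ┃                ┃  │     Update Av
 497 2021 main.┃                ┃Th│      Are you 
ain.py         ┃┏━━━━━━━━━━━━━━━┃Th│[Save]  Don't 
 2470 12595 mai┃┃ SlidingPuzzle ┃Ea└──────────────
data.txt       ┃┠───────────────┃                 
 value53       ┃┃┌────┬────┬────┃The process manag
 value4        ┃┃│  8 │  1 │  4 ┃Each component mo
━━━━━━━━━━━━━━━┛┃├────┼────┼────┃                 
                ┃│ 10 │  3 │  9 ┃                 
                ┃├────┼────┼────┗━━━━━━━━━━━━━━━━━
                ┃│    │  5 │  7 │ 15 │            
                ┃├────┼────┼────┼────┤            
                ┗━━━━━━━━━━━━━━━━━━━━━━━━━━━━━━━━━
                                                  
                                                  
                                                  
                                                  
                                                  
                                                  


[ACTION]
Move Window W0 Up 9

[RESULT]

nal            ┃┃├────┼────┼────┃Each component op
───────────────┨┃│ 10 │  3 │  9 ┃  ┌──────────────
ain.py         ┃┃├────┼────┼────┃  │     Update Av
 497 2021 main.┃┃│    │  5 │  7 ┃Th│      Are you 
ain.py         ┃┃├────┼────┼────┃Th│[Save]  Don't 
 2470 12595 mai┃┗━━━━━━━━━━━━━━━┃Ea└──────────────
data.txt       ┃                ┃                 
 value53       ┃                ┃The process manag
 value4        ┃                ┃Each component mo
━━━━━━━━━━━━━━━┛                ┃                 
                                ┃                 
                                ┗━━━━━━━━━━━━━━━━━
                                                  
                                                  
                                                  
                                                  
                                                  
                                                  
                                                  
                                                  
                                                  


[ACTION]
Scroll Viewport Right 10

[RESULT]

     ┃┃├────┼────┼────┃Each component optimizes th
─────┨┃│ 10 │  3 │  9 ┃  ┌────────────────────────
     ┃┃├────┼────┼────┃  │     Update Available   
main.┃┃│    │  5 │  7 ┃Th│      Are you sure?     
     ┃┃├────┼────┼────┃Th│[Save]  Don't Save   Can
5 mai┃┗━━━━━━━━━━━━━━━┃Ea└────────────────────────
     ┃                ┃                           
     ┃                ┃The process manages configu
     ┃                ┃Each component monitors thr
━━━━━┛                ┃                           
                      ┃                           
                      ┗━━━━━━━━━━━━━━━━━━━━━━━━━━━
                                                  
                                                  
                                                  
                                                  
                                                  
                                                  
                                                  
                                                  
                                                  


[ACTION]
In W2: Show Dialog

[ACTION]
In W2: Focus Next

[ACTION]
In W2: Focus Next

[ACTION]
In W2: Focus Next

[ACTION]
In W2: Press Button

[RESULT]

     ┃┃├────┼────┼────┃Each component optimizes th
─────┨┃│ 10 │  3 │  9 ┃                           
     ┃┃├────┼────┼────┃                           
main.┃┃│    │  5 │  7 ┃The system implements batch
     ┃┃├────┼────┼────┃The pipeline implements dat
5 mai┃┗━━━━━━━━━━━━━━━┃Each component analyzes net
     ┃                ┃                           
     ┃                ┃The process manages configu
     ┃                ┃Each component monitors thr
━━━━━┛                ┃                           
                      ┃                           
                      ┗━━━━━━━━━━━━━━━━━━━━━━━━━━━
                                                  
                                                  
                                                  
                                                  
                                                  
                                                  
                                                  
                                                  
                                                  
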